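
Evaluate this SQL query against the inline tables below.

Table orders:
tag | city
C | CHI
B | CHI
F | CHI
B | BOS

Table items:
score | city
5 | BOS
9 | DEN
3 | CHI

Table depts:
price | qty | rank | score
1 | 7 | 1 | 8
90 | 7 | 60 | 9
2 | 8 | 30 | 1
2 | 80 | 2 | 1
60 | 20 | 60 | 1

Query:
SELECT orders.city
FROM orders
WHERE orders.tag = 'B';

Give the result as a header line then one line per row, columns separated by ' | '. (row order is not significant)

After WHERE (2 rows):
orders.tag | orders.city
B | CHI
B | BOS
After SELECT (2 rows):
orders.city
CHI
BOS

== RESULT ==
orders.city
CHI
BOS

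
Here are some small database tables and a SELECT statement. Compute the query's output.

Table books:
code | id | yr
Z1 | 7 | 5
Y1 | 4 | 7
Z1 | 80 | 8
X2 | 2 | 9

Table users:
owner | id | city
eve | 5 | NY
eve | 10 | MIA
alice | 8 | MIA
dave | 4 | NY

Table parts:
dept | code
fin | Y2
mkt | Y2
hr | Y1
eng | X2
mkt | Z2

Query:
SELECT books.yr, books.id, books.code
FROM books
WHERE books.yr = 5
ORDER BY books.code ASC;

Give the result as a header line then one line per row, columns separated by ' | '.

After WHERE (1 rows):
books.code | books.id | books.yr
Z1 | 7 | 5
After SELECT (1 rows):
books.yr | books.id | books.code
5 | 7 | Z1
After ORDER BY (1 rows):
books.yr | books.id | books.code
5 | 7 | Z1

== RESULT ==
books.yr | books.id | books.code
5 | 7 | Z1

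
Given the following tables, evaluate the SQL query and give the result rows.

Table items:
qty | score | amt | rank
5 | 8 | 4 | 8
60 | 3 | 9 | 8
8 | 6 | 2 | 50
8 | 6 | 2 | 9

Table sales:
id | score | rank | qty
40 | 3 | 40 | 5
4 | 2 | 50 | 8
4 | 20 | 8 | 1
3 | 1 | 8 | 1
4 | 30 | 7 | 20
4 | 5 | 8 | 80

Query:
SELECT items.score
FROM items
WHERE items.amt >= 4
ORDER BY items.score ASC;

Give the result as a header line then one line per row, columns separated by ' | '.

== RESULT ==
items.score
3
8

Derivation:
After WHERE (2 rows):
items.qty | items.score | items.amt | items.rank
5 | 8 | 4 | 8
60 | 3 | 9 | 8
After SELECT (2 rows):
items.score
8
3
After ORDER BY (2 rows):
items.score
3
8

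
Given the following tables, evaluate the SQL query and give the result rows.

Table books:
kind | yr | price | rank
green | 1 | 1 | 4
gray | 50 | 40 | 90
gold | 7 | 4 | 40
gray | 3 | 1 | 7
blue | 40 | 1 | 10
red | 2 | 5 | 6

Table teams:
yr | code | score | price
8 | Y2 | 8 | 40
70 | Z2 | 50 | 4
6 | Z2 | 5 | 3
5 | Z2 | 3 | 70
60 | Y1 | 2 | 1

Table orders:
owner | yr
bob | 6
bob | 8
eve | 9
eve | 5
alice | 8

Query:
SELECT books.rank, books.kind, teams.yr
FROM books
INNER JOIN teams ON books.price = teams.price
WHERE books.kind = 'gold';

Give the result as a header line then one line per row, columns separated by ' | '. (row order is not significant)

== RESULT ==
books.rank | books.kind | teams.yr
40 | gold | 70

Derivation:
After JOIN teams (5 rows):
books.kind | books.yr | books.price | books.rank | teams.yr | teams.code | teams.score | teams.price
green | 1 | 1 | 4 | 60 | Y1 | 2 | 1
gray | 50 | 40 | 90 | 8 | Y2 | 8 | 40
gold | 7 | 4 | 40 | 70 | Z2 | 50 | 4
gray | 3 | 1 | 7 | 60 | Y1 | 2 | 1
blue | 40 | 1 | 10 | 60 | Y1 | 2 | 1
After WHERE (1 rows):
books.kind | books.yr | books.price | books.rank | teams.yr | teams.code | teams.score | teams.price
gold | 7 | 4 | 40 | 70 | Z2 | 50 | 4
After SELECT (1 rows):
books.rank | books.kind | teams.yr
40 | gold | 70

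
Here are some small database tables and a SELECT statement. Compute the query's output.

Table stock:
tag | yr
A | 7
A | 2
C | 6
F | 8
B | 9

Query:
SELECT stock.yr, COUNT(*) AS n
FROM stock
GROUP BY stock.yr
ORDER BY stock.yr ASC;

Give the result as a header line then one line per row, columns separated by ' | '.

After GROUP BY (5 rows):
stock.yr | n
7 | 1
2 | 1
6 | 1
8 | 1
9 | 1
After ORDER BY (5 rows):
stock.yr | n
2 | 1
6 | 1
7 | 1
8 | 1
9 | 1

== RESULT ==
stock.yr | n
2 | 1
6 | 1
7 | 1
8 | 1
9 | 1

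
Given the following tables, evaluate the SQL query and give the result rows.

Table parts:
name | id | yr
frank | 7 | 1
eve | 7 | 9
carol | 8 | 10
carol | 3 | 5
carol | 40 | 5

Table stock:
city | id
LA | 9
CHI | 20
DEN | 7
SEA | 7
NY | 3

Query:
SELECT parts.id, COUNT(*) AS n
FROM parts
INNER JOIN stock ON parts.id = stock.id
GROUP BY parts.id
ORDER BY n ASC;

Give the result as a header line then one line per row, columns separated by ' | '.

After JOIN stock (5 rows):
parts.name | parts.id | parts.yr | stock.city | stock.id
frank | 7 | 1 | DEN | 7
frank | 7 | 1 | SEA | 7
eve | 7 | 9 | DEN | 7
eve | 7 | 9 | SEA | 7
carol | 3 | 5 | NY | 3
After GROUP BY (2 rows):
parts.id | n
7 | 4
3 | 1
After ORDER BY (2 rows):
parts.id | n
3 | 1
7 | 4

== RESULT ==
parts.id | n
3 | 1
7 | 4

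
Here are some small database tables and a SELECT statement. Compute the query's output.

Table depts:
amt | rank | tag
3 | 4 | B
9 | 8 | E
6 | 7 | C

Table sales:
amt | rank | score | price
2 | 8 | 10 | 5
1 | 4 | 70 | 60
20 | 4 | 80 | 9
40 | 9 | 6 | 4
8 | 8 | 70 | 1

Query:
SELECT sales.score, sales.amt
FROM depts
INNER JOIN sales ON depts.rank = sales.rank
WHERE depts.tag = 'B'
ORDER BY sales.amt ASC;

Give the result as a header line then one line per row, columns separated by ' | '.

After JOIN sales (4 rows):
depts.amt | depts.rank | depts.tag | sales.amt | sales.rank | sales.score | sales.price
3 | 4 | B | 1 | 4 | 70 | 60
3 | 4 | B | 20 | 4 | 80 | 9
9 | 8 | E | 2 | 8 | 10 | 5
9 | 8 | E | 8 | 8 | 70 | 1
After WHERE (2 rows):
depts.amt | depts.rank | depts.tag | sales.amt | sales.rank | sales.score | sales.price
3 | 4 | B | 1 | 4 | 70 | 60
3 | 4 | B | 20 | 4 | 80 | 9
After SELECT (2 rows):
sales.score | sales.amt
70 | 1
80 | 20
After ORDER BY (2 rows):
sales.score | sales.amt
70 | 1
80 | 20

== RESULT ==
sales.score | sales.amt
70 | 1
80 | 20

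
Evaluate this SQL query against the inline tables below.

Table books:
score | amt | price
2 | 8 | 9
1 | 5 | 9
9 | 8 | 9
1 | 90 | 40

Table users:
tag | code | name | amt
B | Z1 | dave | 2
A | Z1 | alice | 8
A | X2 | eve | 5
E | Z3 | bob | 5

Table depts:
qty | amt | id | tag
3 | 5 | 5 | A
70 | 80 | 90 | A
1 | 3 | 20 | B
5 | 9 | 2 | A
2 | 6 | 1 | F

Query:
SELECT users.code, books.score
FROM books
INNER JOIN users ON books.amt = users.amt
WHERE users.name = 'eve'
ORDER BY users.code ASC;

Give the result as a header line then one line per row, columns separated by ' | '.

== RESULT ==
users.code | books.score
X2 | 1

Derivation:
After JOIN users (4 rows):
books.score | books.amt | books.price | users.tag | users.code | users.name | users.amt
2 | 8 | 9 | A | Z1 | alice | 8
1 | 5 | 9 | A | X2 | eve | 5
1 | 5 | 9 | E | Z3 | bob | 5
9 | 8 | 9 | A | Z1 | alice | 8
After WHERE (1 rows):
books.score | books.amt | books.price | users.tag | users.code | users.name | users.amt
1 | 5 | 9 | A | X2 | eve | 5
After SELECT (1 rows):
users.code | books.score
X2 | 1
After ORDER BY (1 rows):
users.code | books.score
X2 | 1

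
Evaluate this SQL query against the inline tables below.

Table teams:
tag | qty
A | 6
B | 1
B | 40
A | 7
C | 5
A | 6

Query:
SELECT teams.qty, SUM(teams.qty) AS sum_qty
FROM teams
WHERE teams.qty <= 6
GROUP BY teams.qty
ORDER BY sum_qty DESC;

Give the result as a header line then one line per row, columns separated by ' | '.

== RESULT ==
teams.qty | sum_qty
6 | 12
5 | 5
1 | 1

Derivation:
After WHERE (4 rows):
teams.tag | teams.qty
A | 6
B | 1
C | 5
A | 6
After GROUP BY (3 rows):
teams.qty | sum_qty
6 | 12
1 | 1
5 | 5
After ORDER BY (3 rows):
teams.qty | sum_qty
6 | 12
5 | 5
1 | 1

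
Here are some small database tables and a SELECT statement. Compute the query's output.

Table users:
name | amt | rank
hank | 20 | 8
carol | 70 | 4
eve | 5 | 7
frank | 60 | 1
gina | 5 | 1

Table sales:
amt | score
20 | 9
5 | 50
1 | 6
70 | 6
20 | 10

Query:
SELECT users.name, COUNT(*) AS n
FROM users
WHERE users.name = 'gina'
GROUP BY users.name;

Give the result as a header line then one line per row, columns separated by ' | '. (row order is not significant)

== RESULT ==
users.name | n
gina | 1

Derivation:
After WHERE (1 rows):
users.name | users.amt | users.rank
gina | 5 | 1
After GROUP BY (1 rows):
users.name | n
gina | 1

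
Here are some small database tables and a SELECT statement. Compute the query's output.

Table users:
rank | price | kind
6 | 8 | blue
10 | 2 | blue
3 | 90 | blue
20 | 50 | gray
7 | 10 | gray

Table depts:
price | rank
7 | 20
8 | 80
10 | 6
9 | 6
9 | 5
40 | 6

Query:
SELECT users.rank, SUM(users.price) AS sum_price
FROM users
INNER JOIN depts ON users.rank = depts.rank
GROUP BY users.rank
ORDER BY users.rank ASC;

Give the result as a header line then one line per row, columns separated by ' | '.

== RESULT ==
users.rank | sum_price
6 | 24
20 | 50

Derivation:
After JOIN depts (4 rows):
users.rank | users.price | users.kind | depts.price | depts.rank
6 | 8 | blue | 10 | 6
6 | 8 | blue | 9 | 6
6 | 8 | blue | 40 | 6
20 | 50 | gray | 7 | 20
After GROUP BY (2 rows):
users.rank | sum_price
6 | 24
20 | 50
After ORDER BY (2 rows):
users.rank | sum_price
6 | 24
20 | 50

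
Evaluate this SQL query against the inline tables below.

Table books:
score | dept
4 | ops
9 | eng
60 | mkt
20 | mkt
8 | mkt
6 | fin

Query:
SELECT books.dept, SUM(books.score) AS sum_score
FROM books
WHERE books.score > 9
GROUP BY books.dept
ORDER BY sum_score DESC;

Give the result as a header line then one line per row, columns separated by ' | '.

== RESULT ==
books.dept | sum_score
mkt | 80

Derivation:
After WHERE (2 rows):
books.score | books.dept
60 | mkt
20 | mkt
After GROUP BY (1 rows):
books.dept | sum_score
mkt | 80
After ORDER BY (1 rows):
books.dept | sum_score
mkt | 80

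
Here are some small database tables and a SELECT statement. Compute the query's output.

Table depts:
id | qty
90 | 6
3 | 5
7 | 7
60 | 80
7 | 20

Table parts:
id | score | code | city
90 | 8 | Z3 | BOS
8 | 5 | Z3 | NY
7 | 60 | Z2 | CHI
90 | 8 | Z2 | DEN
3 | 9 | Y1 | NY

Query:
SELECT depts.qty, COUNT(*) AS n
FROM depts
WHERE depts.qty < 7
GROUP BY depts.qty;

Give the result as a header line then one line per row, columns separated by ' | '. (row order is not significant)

After WHERE (2 rows):
depts.id | depts.qty
90 | 6
3 | 5
After GROUP BY (2 rows):
depts.qty | n
6 | 1
5 | 1

== RESULT ==
depts.qty | n
6 | 1
5 | 1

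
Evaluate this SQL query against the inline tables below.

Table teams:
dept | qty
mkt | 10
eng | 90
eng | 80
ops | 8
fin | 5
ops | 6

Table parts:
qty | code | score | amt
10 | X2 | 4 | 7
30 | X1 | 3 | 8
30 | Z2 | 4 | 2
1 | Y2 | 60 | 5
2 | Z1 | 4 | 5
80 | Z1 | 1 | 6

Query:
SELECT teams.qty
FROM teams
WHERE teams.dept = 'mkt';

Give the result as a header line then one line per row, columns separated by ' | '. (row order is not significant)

== RESULT ==
teams.qty
10

Derivation:
After WHERE (1 rows):
teams.dept | teams.qty
mkt | 10
After SELECT (1 rows):
teams.qty
10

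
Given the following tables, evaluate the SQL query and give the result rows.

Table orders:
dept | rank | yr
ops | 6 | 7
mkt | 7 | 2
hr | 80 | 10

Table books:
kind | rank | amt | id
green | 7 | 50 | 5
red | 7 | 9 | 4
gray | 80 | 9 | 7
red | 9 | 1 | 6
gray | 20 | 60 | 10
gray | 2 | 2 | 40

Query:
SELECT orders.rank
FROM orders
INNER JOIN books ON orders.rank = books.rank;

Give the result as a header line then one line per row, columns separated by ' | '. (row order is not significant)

After JOIN books (3 rows):
orders.dept | orders.rank | orders.yr | books.kind | books.rank | books.amt | books.id
mkt | 7 | 2 | green | 7 | 50 | 5
mkt | 7 | 2 | red | 7 | 9 | 4
hr | 80 | 10 | gray | 80 | 9 | 7
After SELECT (3 rows):
orders.rank
7
7
80

== RESULT ==
orders.rank
7
7
80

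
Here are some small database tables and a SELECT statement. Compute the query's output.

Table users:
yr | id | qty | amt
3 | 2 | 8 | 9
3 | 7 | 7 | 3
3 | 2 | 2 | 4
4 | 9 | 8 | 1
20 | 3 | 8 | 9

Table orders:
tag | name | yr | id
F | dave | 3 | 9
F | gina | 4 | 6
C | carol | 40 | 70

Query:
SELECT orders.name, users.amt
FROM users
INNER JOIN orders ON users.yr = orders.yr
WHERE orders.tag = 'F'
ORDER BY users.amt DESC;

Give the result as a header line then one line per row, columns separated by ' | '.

After JOIN orders (4 rows):
users.yr | users.id | users.qty | users.amt | orders.tag | orders.name | orders.yr | orders.id
3 | 2 | 8 | 9 | F | dave | 3 | 9
3 | 7 | 7 | 3 | F | dave | 3 | 9
3 | 2 | 2 | 4 | F | dave | 3 | 9
4 | 9 | 8 | 1 | F | gina | 4 | 6
After WHERE (4 rows):
users.yr | users.id | users.qty | users.amt | orders.tag | orders.name | orders.yr | orders.id
3 | 2 | 8 | 9 | F | dave | 3 | 9
3 | 7 | 7 | 3 | F | dave | 3 | 9
3 | 2 | 2 | 4 | F | dave | 3 | 9
4 | 9 | 8 | 1 | F | gina | 4 | 6
After SELECT (4 rows):
orders.name | users.amt
dave | 9
dave | 3
dave | 4
gina | 1
After ORDER BY (4 rows):
orders.name | users.amt
dave | 9
dave | 4
dave | 3
gina | 1

== RESULT ==
orders.name | users.amt
dave | 9
dave | 4
dave | 3
gina | 1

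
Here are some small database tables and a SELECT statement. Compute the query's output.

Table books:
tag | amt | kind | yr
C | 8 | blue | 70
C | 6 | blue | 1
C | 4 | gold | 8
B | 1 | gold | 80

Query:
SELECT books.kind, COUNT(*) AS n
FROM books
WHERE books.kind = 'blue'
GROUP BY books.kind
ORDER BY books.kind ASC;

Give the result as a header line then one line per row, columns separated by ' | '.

== RESULT ==
books.kind | n
blue | 2

Derivation:
After WHERE (2 rows):
books.tag | books.amt | books.kind | books.yr
C | 8 | blue | 70
C | 6 | blue | 1
After GROUP BY (1 rows):
books.kind | n
blue | 2
After ORDER BY (1 rows):
books.kind | n
blue | 2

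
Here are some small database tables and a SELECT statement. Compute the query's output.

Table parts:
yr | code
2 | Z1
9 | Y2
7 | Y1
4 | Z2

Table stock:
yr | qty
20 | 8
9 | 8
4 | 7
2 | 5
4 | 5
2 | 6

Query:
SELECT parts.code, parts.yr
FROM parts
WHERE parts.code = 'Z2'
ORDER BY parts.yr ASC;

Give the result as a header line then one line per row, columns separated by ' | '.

== RESULT ==
parts.code | parts.yr
Z2 | 4

Derivation:
After WHERE (1 rows):
parts.yr | parts.code
4 | Z2
After SELECT (1 rows):
parts.code | parts.yr
Z2 | 4
After ORDER BY (1 rows):
parts.code | parts.yr
Z2 | 4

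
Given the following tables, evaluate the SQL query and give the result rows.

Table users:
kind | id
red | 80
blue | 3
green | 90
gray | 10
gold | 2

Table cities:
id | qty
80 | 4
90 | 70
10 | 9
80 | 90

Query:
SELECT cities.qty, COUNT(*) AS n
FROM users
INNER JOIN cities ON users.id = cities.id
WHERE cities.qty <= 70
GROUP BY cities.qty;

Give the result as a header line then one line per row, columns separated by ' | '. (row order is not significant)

== RESULT ==
cities.qty | n
4 | 1
70 | 1
9 | 1

Derivation:
After JOIN cities (4 rows):
users.kind | users.id | cities.id | cities.qty
red | 80 | 80 | 4
red | 80 | 80 | 90
green | 90 | 90 | 70
gray | 10 | 10 | 9
After WHERE (3 rows):
users.kind | users.id | cities.id | cities.qty
red | 80 | 80 | 4
green | 90 | 90 | 70
gray | 10 | 10 | 9
After GROUP BY (3 rows):
cities.qty | n
4 | 1
70 | 1
9 | 1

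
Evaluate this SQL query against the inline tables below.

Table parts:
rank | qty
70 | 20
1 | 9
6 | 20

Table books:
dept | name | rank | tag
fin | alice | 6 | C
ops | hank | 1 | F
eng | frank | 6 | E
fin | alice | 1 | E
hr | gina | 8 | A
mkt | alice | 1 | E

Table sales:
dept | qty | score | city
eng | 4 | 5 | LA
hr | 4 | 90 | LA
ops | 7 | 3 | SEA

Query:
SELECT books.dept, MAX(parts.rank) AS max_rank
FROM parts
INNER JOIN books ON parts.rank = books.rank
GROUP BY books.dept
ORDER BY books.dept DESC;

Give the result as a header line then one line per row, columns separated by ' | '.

After JOIN books (5 rows):
parts.rank | parts.qty | books.dept | books.name | books.rank | books.tag
1 | 9 | ops | hank | 1 | F
1 | 9 | fin | alice | 1 | E
1 | 9 | mkt | alice | 1 | E
6 | 20 | fin | alice | 6 | C
6 | 20 | eng | frank | 6 | E
After GROUP BY (4 rows):
books.dept | max_rank
ops | 1
fin | 6
mkt | 1
eng | 6
After ORDER BY (4 rows):
books.dept | max_rank
ops | 1
mkt | 1
fin | 6
eng | 6

== RESULT ==
books.dept | max_rank
ops | 1
mkt | 1
fin | 6
eng | 6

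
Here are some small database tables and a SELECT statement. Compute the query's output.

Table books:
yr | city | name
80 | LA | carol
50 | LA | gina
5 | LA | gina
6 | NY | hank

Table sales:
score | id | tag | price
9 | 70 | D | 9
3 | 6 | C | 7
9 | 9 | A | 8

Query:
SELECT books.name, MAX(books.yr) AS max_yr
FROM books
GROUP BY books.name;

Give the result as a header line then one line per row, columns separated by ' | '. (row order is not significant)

== RESULT ==
books.name | max_yr
carol | 80
gina | 50
hank | 6

Derivation:
After GROUP BY (3 rows):
books.name | max_yr
carol | 80
gina | 50
hank | 6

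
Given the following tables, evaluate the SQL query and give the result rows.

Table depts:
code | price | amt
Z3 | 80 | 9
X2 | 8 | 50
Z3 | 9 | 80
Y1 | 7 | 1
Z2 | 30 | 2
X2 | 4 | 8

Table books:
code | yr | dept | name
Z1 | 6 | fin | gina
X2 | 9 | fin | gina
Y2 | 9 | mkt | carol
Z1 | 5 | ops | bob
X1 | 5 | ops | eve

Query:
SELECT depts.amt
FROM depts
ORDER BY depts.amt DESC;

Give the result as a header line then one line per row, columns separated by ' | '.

== RESULT ==
depts.amt
80
50
9
8
2
1

Derivation:
After SELECT (6 rows):
depts.amt
9
50
80
1
2
8
After ORDER BY (6 rows):
depts.amt
80
50
9
8
2
1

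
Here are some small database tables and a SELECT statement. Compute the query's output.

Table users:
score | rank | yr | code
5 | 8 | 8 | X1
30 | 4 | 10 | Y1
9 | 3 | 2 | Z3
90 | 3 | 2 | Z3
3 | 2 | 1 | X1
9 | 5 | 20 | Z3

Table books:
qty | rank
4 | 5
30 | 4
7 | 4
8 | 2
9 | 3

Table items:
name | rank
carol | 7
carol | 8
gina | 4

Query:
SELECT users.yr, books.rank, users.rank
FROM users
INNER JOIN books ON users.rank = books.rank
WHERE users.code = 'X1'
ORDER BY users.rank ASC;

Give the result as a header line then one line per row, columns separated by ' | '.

== RESULT ==
users.yr | books.rank | users.rank
1 | 2 | 2

Derivation:
After JOIN books (6 rows):
users.score | users.rank | users.yr | users.code | books.qty | books.rank
30 | 4 | 10 | Y1 | 30 | 4
30 | 4 | 10 | Y1 | 7 | 4
9 | 3 | 2 | Z3 | 9 | 3
90 | 3 | 2 | Z3 | 9 | 3
3 | 2 | 1 | X1 | 8 | 2
9 | 5 | 20 | Z3 | 4 | 5
After WHERE (1 rows):
users.score | users.rank | users.yr | users.code | books.qty | books.rank
3 | 2 | 1 | X1 | 8 | 2
After SELECT (1 rows):
users.yr | books.rank | users.rank
1 | 2 | 2
After ORDER BY (1 rows):
users.yr | books.rank | users.rank
1 | 2 | 2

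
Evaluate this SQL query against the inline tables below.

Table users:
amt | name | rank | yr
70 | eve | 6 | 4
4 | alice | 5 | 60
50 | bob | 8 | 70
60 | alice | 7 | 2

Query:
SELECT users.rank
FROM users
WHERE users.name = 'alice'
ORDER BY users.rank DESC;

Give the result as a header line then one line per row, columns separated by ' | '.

== RESULT ==
users.rank
7
5

Derivation:
After WHERE (2 rows):
users.amt | users.name | users.rank | users.yr
4 | alice | 5 | 60
60 | alice | 7 | 2
After SELECT (2 rows):
users.rank
5
7
After ORDER BY (2 rows):
users.rank
7
5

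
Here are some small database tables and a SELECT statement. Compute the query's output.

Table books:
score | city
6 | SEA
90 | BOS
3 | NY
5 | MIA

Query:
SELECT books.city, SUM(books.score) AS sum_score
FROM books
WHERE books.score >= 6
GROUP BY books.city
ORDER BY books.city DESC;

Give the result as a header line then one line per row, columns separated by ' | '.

== RESULT ==
books.city | sum_score
SEA | 6
BOS | 90

Derivation:
After WHERE (2 rows):
books.score | books.city
6 | SEA
90 | BOS
After GROUP BY (2 rows):
books.city | sum_score
SEA | 6
BOS | 90
After ORDER BY (2 rows):
books.city | sum_score
SEA | 6
BOS | 90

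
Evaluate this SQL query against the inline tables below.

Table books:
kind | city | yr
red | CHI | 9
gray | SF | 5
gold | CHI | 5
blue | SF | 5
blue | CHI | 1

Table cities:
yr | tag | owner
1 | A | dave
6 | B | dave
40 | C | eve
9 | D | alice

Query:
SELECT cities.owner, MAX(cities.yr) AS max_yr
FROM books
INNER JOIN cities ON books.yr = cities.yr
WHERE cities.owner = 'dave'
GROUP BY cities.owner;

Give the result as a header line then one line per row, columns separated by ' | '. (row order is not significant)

After JOIN cities (2 rows):
books.kind | books.city | books.yr | cities.yr | cities.tag | cities.owner
red | CHI | 9 | 9 | D | alice
blue | CHI | 1 | 1 | A | dave
After WHERE (1 rows):
books.kind | books.city | books.yr | cities.yr | cities.tag | cities.owner
blue | CHI | 1 | 1 | A | dave
After GROUP BY (1 rows):
cities.owner | max_yr
dave | 1

== RESULT ==
cities.owner | max_yr
dave | 1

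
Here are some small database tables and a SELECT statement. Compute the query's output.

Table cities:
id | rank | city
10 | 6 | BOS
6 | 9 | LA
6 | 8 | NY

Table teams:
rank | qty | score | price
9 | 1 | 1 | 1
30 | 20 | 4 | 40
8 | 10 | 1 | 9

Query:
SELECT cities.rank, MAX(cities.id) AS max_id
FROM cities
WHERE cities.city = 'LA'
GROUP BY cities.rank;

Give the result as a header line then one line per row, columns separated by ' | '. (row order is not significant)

After WHERE (1 rows):
cities.id | cities.rank | cities.city
6 | 9 | LA
After GROUP BY (1 rows):
cities.rank | max_id
9 | 6

== RESULT ==
cities.rank | max_id
9 | 6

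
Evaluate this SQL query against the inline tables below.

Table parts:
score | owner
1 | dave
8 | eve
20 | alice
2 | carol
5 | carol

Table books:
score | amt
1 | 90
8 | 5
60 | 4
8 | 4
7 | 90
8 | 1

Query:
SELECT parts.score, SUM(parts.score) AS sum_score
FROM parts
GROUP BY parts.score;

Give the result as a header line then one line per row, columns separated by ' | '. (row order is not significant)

== RESULT ==
parts.score | sum_score
1 | 1
8 | 8
20 | 20
2 | 2
5 | 5

Derivation:
After GROUP BY (5 rows):
parts.score | sum_score
1 | 1
8 | 8
20 | 20
2 | 2
5 | 5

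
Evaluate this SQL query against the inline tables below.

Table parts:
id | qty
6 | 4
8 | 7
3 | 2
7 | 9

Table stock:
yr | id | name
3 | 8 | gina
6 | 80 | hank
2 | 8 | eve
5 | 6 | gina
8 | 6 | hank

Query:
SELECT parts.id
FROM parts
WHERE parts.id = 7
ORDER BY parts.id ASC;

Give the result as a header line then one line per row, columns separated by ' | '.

After WHERE (1 rows):
parts.id | parts.qty
7 | 9
After SELECT (1 rows):
parts.id
7
After ORDER BY (1 rows):
parts.id
7

== RESULT ==
parts.id
7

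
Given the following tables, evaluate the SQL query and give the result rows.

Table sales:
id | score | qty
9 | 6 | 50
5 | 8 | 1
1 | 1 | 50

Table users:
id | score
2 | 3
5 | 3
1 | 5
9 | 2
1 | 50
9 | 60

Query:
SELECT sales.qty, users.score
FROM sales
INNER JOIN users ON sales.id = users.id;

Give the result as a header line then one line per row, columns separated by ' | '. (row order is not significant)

== RESULT ==
sales.qty | users.score
50 | 2
50 | 60
1 | 3
50 | 5
50 | 50

Derivation:
After JOIN users (5 rows):
sales.id | sales.score | sales.qty | users.id | users.score
9 | 6 | 50 | 9 | 2
9 | 6 | 50 | 9 | 60
5 | 8 | 1 | 5 | 3
1 | 1 | 50 | 1 | 5
1 | 1 | 50 | 1 | 50
After SELECT (5 rows):
sales.qty | users.score
50 | 2
50 | 60
1 | 3
50 | 5
50 | 50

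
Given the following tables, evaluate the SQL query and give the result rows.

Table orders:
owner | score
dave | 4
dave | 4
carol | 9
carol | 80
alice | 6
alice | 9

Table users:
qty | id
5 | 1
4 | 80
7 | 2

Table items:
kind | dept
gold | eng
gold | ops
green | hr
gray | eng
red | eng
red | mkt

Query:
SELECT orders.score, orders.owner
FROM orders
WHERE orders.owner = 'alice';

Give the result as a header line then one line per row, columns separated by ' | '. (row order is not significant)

== RESULT ==
orders.score | orders.owner
6 | alice
9 | alice

Derivation:
After WHERE (2 rows):
orders.owner | orders.score
alice | 6
alice | 9
After SELECT (2 rows):
orders.score | orders.owner
6 | alice
9 | alice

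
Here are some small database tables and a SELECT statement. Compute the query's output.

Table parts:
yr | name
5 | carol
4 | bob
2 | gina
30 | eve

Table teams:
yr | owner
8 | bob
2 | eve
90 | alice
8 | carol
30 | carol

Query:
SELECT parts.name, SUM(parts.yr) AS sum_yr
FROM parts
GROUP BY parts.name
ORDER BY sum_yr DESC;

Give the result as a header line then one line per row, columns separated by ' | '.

After GROUP BY (4 rows):
parts.name | sum_yr
carol | 5
bob | 4
gina | 2
eve | 30
After ORDER BY (4 rows):
parts.name | sum_yr
eve | 30
carol | 5
bob | 4
gina | 2

== RESULT ==
parts.name | sum_yr
eve | 30
carol | 5
bob | 4
gina | 2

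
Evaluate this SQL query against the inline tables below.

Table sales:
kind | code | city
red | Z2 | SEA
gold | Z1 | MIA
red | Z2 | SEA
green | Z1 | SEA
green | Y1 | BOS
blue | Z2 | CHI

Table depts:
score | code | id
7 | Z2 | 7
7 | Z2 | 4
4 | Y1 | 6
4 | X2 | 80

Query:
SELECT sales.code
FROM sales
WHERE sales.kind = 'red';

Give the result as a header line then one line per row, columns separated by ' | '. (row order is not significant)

After WHERE (2 rows):
sales.kind | sales.code | sales.city
red | Z2 | SEA
red | Z2 | SEA
After SELECT (2 rows):
sales.code
Z2
Z2

== RESULT ==
sales.code
Z2
Z2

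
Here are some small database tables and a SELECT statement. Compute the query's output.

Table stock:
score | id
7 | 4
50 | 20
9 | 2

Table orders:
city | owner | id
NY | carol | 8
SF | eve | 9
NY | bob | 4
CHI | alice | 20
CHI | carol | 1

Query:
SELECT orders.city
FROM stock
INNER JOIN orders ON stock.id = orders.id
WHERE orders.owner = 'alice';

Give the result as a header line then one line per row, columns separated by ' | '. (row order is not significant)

After JOIN orders (2 rows):
stock.score | stock.id | orders.city | orders.owner | orders.id
7 | 4 | NY | bob | 4
50 | 20 | CHI | alice | 20
After WHERE (1 rows):
stock.score | stock.id | orders.city | orders.owner | orders.id
50 | 20 | CHI | alice | 20
After SELECT (1 rows):
orders.city
CHI

== RESULT ==
orders.city
CHI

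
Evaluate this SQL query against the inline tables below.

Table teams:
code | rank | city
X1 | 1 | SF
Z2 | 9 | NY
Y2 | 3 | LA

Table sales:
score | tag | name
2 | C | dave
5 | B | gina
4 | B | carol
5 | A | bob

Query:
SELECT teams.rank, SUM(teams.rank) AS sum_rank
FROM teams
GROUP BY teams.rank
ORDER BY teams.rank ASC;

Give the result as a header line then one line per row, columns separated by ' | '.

== RESULT ==
teams.rank | sum_rank
1 | 1
3 | 3
9 | 9

Derivation:
After GROUP BY (3 rows):
teams.rank | sum_rank
1 | 1
9 | 9
3 | 3
After ORDER BY (3 rows):
teams.rank | sum_rank
1 | 1
3 | 3
9 | 9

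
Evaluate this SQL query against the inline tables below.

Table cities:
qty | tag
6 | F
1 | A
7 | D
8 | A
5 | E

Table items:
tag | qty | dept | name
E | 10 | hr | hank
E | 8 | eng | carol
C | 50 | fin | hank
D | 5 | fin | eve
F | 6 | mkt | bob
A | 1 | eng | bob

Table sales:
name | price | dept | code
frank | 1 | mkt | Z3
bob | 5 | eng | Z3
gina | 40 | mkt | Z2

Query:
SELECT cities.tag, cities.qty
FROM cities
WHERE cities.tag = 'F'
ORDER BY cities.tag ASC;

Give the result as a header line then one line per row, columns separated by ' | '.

== RESULT ==
cities.tag | cities.qty
F | 6

Derivation:
After WHERE (1 rows):
cities.qty | cities.tag
6 | F
After SELECT (1 rows):
cities.tag | cities.qty
F | 6
After ORDER BY (1 rows):
cities.tag | cities.qty
F | 6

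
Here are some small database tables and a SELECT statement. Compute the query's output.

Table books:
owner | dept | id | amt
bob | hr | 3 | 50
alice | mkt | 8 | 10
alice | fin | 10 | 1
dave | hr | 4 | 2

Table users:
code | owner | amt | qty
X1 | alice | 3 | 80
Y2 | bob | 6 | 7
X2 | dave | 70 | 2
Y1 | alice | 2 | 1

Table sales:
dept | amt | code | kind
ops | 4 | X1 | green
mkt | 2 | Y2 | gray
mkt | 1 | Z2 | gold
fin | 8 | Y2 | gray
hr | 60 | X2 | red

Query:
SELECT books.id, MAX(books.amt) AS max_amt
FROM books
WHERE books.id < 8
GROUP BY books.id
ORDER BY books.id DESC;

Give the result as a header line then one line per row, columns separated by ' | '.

== RESULT ==
books.id | max_amt
4 | 2
3 | 50

Derivation:
After WHERE (2 rows):
books.owner | books.dept | books.id | books.amt
bob | hr | 3 | 50
dave | hr | 4 | 2
After GROUP BY (2 rows):
books.id | max_amt
3 | 50
4 | 2
After ORDER BY (2 rows):
books.id | max_amt
4 | 2
3 | 50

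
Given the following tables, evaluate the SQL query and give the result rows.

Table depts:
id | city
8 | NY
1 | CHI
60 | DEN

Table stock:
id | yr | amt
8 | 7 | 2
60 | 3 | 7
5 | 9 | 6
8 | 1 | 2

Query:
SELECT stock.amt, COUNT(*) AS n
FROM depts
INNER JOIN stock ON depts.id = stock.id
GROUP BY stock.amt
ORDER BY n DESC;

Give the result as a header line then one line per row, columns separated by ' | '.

After JOIN stock (3 rows):
depts.id | depts.city | stock.id | stock.yr | stock.amt
8 | NY | 8 | 7 | 2
8 | NY | 8 | 1 | 2
60 | DEN | 60 | 3 | 7
After GROUP BY (2 rows):
stock.amt | n
2 | 2
7 | 1
After ORDER BY (2 rows):
stock.amt | n
2 | 2
7 | 1

== RESULT ==
stock.amt | n
2 | 2
7 | 1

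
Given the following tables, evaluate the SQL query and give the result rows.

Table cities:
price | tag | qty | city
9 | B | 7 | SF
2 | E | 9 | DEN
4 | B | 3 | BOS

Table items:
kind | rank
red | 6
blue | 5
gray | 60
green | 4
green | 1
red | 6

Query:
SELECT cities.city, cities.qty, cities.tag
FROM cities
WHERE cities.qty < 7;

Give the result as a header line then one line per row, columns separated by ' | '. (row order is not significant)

After WHERE (1 rows):
cities.price | cities.tag | cities.qty | cities.city
4 | B | 3 | BOS
After SELECT (1 rows):
cities.city | cities.qty | cities.tag
BOS | 3 | B

== RESULT ==
cities.city | cities.qty | cities.tag
BOS | 3 | B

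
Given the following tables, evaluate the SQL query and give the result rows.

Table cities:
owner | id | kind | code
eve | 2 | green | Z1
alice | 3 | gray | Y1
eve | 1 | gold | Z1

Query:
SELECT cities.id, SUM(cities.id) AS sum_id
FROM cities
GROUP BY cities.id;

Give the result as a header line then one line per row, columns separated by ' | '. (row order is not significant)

After GROUP BY (3 rows):
cities.id | sum_id
2 | 2
3 | 3
1 | 1

== RESULT ==
cities.id | sum_id
2 | 2
3 | 3
1 | 1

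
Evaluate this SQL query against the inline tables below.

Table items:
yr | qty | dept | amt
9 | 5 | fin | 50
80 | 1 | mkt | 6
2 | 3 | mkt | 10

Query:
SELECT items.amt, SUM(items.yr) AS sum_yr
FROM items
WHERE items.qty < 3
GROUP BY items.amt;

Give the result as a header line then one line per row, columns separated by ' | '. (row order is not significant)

== RESULT ==
items.amt | sum_yr
6 | 80

Derivation:
After WHERE (1 rows):
items.yr | items.qty | items.dept | items.amt
80 | 1 | mkt | 6
After GROUP BY (1 rows):
items.amt | sum_yr
6 | 80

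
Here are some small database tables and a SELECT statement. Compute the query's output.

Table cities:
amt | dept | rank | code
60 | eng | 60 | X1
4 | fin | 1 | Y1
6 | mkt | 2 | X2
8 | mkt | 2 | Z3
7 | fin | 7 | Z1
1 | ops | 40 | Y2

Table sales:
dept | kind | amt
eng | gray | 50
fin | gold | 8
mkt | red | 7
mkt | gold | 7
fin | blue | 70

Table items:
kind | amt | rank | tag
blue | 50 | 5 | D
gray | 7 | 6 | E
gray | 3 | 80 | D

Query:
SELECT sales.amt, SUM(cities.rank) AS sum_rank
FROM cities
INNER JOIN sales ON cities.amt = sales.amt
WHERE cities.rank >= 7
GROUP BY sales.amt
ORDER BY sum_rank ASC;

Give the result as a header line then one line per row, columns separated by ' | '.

After JOIN sales (3 rows):
cities.amt | cities.dept | cities.rank | cities.code | sales.dept | sales.kind | sales.amt
8 | mkt | 2 | Z3 | fin | gold | 8
7 | fin | 7 | Z1 | mkt | red | 7
7 | fin | 7 | Z1 | mkt | gold | 7
After WHERE (2 rows):
cities.amt | cities.dept | cities.rank | cities.code | sales.dept | sales.kind | sales.amt
7 | fin | 7 | Z1 | mkt | red | 7
7 | fin | 7 | Z1 | mkt | gold | 7
After GROUP BY (1 rows):
sales.amt | sum_rank
7 | 14
After ORDER BY (1 rows):
sales.amt | sum_rank
7 | 14

== RESULT ==
sales.amt | sum_rank
7 | 14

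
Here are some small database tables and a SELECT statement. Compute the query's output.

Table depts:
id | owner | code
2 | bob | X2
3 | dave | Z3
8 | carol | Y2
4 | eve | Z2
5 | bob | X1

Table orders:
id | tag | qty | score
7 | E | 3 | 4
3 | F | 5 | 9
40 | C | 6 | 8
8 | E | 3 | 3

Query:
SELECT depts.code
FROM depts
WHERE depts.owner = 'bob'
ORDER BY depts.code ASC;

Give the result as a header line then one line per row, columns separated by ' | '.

== RESULT ==
depts.code
X1
X2

Derivation:
After WHERE (2 rows):
depts.id | depts.owner | depts.code
2 | bob | X2
5 | bob | X1
After SELECT (2 rows):
depts.code
X2
X1
After ORDER BY (2 rows):
depts.code
X1
X2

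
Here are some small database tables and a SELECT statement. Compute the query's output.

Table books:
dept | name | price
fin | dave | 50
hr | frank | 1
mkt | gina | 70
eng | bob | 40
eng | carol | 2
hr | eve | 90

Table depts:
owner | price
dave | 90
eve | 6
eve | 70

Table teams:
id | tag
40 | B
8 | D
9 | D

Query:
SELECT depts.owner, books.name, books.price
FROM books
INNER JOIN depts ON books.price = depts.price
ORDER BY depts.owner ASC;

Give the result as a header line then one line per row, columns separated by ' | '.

After JOIN depts (2 rows):
books.dept | books.name | books.price | depts.owner | depts.price
mkt | gina | 70 | eve | 70
hr | eve | 90 | dave | 90
After SELECT (2 rows):
depts.owner | books.name | books.price
eve | gina | 70
dave | eve | 90
After ORDER BY (2 rows):
depts.owner | books.name | books.price
dave | eve | 90
eve | gina | 70

== RESULT ==
depts.owner | books.name | books.price
dave | eve | 90
eve | gina | 70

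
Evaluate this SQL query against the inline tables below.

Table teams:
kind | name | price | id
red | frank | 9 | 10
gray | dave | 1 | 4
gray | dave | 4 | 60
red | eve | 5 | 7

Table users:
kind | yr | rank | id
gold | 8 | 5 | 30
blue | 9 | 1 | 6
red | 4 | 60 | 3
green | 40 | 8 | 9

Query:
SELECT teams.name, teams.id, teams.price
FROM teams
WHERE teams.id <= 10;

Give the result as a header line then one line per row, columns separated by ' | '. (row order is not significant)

After WHERE (3 rows):
teams.kind | teams.name | teams.price | teams.id
red | frank | 9 | 10
gray | dave | 1 | 4
red | eve | 5 | 7
After SELECT (3 rows):
teams.name | teams.id | teams.price
frank | 10 | 9
dave | 4 | 1
eve | 7 | 5

== RESULT ==
teams.name | teams.id | teams.price
frank | 10 | 9
dave | 4 | 1
eve | 7 | 5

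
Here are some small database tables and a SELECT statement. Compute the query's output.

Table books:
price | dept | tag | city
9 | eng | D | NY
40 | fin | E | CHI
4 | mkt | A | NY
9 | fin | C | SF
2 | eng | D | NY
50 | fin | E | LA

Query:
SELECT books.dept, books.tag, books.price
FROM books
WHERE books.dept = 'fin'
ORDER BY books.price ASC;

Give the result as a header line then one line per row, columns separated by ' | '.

== RESULT ==
books.dept | books.tag | books.price
fin | C | 9
fin | E | 40
fin | E | 50

Derivation:
After WHERE (3 rows):
books.price | books.dept | books.tag | books.city
40 | fin | E | CHI
9 | fin | C | SF
50 | fin | E | LA
After SELECT (3 rows):
books.dept | books.tag | books.price
fin | E | 40
fin | C | 9
fin | E | 50
After ORDER BY (3 rows):
books.dept | books.tag | books.price
fin | C | 9
fin | E | 40
fin | E | 50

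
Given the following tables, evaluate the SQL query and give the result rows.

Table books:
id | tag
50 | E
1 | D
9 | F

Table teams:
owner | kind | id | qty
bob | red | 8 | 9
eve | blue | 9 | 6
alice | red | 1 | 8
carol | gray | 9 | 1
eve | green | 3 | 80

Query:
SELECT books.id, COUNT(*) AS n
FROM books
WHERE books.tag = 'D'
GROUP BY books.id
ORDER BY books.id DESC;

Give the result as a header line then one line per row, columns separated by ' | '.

After WHERE (1 rows):
books.id | books.tag
1 | D
After GROUP BY (1 rows):
books.id | n
1 | 1
After ORDER BY (1 rows):
books.id | n
1 | 1

== RESULT ==
books.id | n
1 | 1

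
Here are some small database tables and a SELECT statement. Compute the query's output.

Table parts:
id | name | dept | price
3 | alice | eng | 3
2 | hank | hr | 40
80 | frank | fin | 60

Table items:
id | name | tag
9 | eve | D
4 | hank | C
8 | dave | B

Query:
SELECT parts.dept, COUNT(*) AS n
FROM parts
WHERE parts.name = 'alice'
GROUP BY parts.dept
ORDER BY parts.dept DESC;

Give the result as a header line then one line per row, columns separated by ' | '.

== RESULT ==
parts.dept | n
eng | 1

Derivation:
After WHERE (1 rows):
parts.id | parts.name | parts.dept | parts.price
3 | alice | eng | 3
After GROUP BY (1 rows):
parts.dept | n
eng | 1
After ORDER BY (1 rows):
parts.dept | n
eng | 1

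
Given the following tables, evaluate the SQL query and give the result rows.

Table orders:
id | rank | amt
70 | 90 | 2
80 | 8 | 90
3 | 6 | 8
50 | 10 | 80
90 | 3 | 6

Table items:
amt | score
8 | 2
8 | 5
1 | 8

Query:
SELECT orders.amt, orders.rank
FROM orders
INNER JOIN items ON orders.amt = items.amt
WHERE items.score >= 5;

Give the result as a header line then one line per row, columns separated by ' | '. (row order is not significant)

After JOIN items (2 rows):
orders.id | orders.rank | orders.amt | items.amt | items.score
3 | 6 | 8 | 8 | 2
3 | 6 | 8 | 8 | 5
After WHERE (1 rows):
orders.id | orders.rank | orders.amt | items.amt | items.score
3 | 6 | 8 | 8 | 5
After SELECT (1 rows):
orders.amt | orders.rank
8 | 6

== RESULT ==
orders.amt | orders.rank
8 | 6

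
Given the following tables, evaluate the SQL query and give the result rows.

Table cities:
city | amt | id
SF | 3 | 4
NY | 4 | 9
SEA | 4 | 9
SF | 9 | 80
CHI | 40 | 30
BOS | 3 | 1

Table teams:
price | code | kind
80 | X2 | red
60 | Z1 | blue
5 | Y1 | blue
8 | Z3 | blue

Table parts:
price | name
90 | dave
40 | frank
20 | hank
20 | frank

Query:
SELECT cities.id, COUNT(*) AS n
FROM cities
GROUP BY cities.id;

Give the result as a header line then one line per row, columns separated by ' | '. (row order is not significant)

== RESULT ==
cities.id | n
4 | 1
9 | 2
80 | 1
30 | 1
1 | 1

Derivation:
After GROUP BY (5 rows):
cities.id | n
4 | 1
9 | 2
80 | 1
30 | 1
1 | 1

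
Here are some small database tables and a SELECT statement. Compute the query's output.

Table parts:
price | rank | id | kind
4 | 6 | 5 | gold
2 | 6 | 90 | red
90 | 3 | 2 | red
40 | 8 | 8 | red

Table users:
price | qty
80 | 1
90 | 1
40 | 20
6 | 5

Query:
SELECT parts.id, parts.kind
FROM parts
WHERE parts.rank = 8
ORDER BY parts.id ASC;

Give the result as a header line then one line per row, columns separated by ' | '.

After WHERE (1 rows):
parts.price | parts.rank | parts.id | parts.kind
40 | 8 | 8 | red
After SELECT (1 rows):
parts.id | parts.kind
8 | red
After ORDER BY (1 rows):
parts.id | parts.kind
8 | red

== RESULT ==
parts.id | parts.kind
8 | red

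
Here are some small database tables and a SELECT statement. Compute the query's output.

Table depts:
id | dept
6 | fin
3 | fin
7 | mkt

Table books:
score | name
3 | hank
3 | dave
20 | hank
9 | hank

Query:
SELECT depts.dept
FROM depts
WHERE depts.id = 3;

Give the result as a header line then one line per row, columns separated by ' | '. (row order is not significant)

After WHERE (1 rows):
depts.id | depts.dept
3 | fin
After SELECT (1 rows):
depts.dept
fin

== RESULT ==
depts.dept
fin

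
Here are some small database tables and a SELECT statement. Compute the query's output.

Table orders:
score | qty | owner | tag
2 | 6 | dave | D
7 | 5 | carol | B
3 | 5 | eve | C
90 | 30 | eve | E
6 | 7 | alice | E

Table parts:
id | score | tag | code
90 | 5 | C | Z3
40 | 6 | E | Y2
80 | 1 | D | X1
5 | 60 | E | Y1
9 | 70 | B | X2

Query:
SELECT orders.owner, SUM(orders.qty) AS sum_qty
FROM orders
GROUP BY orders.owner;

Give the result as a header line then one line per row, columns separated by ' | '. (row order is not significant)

== RESULT ==
orders.owner | sum_qty
dave | 6
carol | 5
eve | 35
alice | 7

Derivation:
After GROUP BY (4 rows):
orders.owner | sum_qty
dave | 6
carol | 5
eve | 35
alice | 7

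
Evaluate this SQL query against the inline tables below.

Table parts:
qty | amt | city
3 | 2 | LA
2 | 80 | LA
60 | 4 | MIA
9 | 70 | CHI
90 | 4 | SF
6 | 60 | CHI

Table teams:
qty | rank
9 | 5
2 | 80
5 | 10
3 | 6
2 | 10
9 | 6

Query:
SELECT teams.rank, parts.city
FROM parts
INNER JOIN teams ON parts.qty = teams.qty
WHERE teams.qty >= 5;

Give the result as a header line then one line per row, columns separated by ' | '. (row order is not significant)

After JOIN teams (5 rows):
parts.qty | parts.amt | parts.city | teams.qty | teams.rank
3 | 2 | LA | 3 | 6
2 | 80 | LA | 2 | 80
2 | 80 | LA | 2 | 10
9 | 70 | CHI | 9 | 5
9 | 70 | CHI | 9 | 6
After WHERE (2 rows):
parts.qty | parts.amt | parts.city | teams.qty | teams.rank
9 | 70 | CHI | 9 | 5
9 | 70 | CHI | 9 | 6
After SELECT (2 rows):
teams.rank | parts.city
5 | CHI
6 | CHI

== RESULT ==
teams.rank | parts.city
5 | CHI
6 | CHI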